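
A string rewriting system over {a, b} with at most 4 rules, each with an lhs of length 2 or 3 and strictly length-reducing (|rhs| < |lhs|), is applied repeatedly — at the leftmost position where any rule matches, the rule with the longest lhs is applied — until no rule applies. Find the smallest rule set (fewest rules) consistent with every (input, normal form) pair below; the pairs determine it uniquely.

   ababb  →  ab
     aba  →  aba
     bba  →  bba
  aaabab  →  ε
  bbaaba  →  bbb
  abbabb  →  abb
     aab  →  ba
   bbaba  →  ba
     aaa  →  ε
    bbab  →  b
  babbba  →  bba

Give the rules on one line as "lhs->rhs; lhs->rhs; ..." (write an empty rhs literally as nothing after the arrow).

aa->; aaa->; aab->ba; bab->

  | ababb => ab
  | aba
  | bba
  | aaabab => bab => ε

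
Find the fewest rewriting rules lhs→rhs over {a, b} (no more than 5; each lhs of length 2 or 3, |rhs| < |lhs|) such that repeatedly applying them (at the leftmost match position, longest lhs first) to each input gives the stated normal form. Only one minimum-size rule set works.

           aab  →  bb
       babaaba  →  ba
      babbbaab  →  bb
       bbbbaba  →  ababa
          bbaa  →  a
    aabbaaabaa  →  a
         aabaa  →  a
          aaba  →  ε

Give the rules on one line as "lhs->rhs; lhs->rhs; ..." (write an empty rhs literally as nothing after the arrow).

aa->b; baa->b; bba->; bbb->a

  | aab => bb
  | babaaba => babba => ba
  | babbbaab => baaaab => baab => bb
  | bbbbaba => ababa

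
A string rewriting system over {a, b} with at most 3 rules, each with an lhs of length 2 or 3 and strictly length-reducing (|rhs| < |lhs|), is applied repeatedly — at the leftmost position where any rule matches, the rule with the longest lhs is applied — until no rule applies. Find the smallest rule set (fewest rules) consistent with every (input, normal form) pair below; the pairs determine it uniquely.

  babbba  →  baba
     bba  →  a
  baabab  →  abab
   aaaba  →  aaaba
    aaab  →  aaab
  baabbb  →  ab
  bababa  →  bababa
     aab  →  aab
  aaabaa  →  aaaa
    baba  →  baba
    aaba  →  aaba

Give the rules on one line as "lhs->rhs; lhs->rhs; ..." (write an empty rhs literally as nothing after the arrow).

baa->a; bb->

  | babbba => baba
  | bba => a
  | baabab => abab
  | aaaba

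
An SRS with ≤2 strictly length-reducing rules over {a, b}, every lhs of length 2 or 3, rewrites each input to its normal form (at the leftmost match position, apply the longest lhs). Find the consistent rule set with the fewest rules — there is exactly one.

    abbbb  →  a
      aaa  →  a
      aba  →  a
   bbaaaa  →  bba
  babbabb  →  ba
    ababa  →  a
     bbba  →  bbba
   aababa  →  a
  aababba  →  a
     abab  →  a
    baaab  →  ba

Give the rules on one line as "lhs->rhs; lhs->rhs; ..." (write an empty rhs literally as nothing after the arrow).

  | abbbb => abbb => abb => ab => a
  | aaa => aa => a
  | aba => aa => a
  | bbaaaa => bbaaa => bbaa => bba

aa->a; ab->a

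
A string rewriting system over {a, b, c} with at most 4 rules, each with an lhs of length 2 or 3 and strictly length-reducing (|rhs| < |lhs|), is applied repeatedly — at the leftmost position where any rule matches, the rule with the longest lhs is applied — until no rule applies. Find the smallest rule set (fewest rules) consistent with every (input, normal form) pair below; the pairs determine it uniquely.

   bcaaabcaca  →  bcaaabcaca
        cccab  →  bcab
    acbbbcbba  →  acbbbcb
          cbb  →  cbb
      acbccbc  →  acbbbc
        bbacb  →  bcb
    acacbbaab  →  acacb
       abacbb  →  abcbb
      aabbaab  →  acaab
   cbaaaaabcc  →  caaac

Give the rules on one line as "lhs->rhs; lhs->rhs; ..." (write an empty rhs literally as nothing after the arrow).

aba->ab; abb->c; ba->; cc->b

  | bcaaabcaca
  | cccab => bcab
  | acbbbcbba => acbbbcb
  | cbb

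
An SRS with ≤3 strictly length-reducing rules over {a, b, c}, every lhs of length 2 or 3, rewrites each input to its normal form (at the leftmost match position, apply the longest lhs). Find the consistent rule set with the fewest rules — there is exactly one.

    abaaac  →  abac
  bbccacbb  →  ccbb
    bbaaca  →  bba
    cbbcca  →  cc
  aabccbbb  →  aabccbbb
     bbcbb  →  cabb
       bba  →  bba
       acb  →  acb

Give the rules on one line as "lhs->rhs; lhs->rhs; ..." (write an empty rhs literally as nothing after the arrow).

aaa->a; aca->; bbc->ca

  | abaaac => abac
  | bbccacbb => cacacbb => ccbb
  | bbaaca => bba
  | cbbcca => ccaca => cc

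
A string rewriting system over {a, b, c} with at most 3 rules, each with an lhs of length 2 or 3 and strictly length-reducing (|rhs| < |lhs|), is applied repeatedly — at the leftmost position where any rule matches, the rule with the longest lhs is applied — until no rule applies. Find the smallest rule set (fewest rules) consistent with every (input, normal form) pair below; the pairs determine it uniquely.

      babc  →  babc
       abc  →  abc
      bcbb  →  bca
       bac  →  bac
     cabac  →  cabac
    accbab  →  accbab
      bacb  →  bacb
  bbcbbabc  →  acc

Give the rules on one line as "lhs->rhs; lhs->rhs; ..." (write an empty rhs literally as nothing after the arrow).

  | babc
  | abc
  | bcbb => bca
  | bac

aab->; bb->a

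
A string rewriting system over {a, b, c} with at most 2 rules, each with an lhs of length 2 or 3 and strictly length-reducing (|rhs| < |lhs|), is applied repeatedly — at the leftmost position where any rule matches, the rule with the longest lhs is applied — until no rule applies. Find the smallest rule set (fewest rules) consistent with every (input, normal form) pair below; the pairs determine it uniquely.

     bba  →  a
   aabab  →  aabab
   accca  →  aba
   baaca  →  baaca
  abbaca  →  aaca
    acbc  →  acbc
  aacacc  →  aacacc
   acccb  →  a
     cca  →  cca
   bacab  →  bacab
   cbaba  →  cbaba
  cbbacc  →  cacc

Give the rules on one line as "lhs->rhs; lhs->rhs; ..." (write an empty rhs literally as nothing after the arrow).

  | bba => a
  | aabab
  | accca => aba
  | baaca

bb->; ccc->b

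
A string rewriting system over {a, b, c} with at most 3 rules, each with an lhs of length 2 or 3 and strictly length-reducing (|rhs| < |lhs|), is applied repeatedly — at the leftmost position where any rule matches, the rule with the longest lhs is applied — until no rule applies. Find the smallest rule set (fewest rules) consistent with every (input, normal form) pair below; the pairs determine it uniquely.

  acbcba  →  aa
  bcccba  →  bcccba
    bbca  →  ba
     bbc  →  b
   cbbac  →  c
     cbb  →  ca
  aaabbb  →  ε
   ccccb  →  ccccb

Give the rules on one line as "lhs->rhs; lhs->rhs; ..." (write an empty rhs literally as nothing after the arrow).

ab->; ac->b; bb->a

  | acbcba => bbcba => acba => bba => aa
  | bcccba
  | bbca => aca => ba
  | bbc => ac => b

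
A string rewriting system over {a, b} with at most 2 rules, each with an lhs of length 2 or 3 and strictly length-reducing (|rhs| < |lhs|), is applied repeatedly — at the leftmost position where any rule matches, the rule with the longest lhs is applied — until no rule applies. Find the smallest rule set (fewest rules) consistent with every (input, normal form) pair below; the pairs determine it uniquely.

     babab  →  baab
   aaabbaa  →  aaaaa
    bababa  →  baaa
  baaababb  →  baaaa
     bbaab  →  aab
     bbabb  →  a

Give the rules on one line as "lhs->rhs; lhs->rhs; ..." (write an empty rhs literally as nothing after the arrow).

  | babab => baab
  | aaabbaa => aaaaa
  | bababa => baaba => baaa
  | baaababb => baaaabb => baaaa

aba->aa; bb->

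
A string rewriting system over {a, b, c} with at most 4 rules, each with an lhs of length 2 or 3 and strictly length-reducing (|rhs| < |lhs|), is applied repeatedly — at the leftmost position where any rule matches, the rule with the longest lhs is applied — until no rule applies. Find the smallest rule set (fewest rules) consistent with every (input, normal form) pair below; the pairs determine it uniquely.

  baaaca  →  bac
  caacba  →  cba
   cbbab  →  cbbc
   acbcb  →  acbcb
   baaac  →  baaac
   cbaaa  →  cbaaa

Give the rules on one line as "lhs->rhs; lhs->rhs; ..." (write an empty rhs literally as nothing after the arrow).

  | baaaca => baab => bac
  | caacba => cba
  | cbbab => cbbc
  | acbcb

ab->c; aca->b; caa->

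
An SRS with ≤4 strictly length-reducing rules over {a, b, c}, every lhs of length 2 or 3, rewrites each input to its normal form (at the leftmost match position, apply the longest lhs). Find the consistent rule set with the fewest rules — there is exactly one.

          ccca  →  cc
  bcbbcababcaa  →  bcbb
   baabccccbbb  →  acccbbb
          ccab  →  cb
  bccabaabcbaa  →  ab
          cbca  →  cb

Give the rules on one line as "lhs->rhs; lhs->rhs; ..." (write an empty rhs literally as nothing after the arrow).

ba->; bcc->c; ca->

  | ccca => cc
  | bcbbcababcaa => bcbbbabcaa => bcbbbcaa => bcbbba => bcbb
  | baabccccbbb => abccccbbb => acccbbb
  | ccab => cb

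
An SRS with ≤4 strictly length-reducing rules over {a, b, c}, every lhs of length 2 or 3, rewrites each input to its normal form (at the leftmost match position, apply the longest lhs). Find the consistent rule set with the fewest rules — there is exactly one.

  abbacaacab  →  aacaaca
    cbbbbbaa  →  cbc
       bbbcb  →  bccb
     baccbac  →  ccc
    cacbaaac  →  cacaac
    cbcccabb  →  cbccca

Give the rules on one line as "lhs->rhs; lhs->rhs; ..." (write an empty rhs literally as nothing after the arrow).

ab->a; ba->; bbb->bc

  | abbacaacab => abacaacab => aacaacab => aacaaca
  | cbbbbbaa => cbcbbaa => cbcba => cbc
  | bbbcb => bccb
  | baccbac => ccbac => ccc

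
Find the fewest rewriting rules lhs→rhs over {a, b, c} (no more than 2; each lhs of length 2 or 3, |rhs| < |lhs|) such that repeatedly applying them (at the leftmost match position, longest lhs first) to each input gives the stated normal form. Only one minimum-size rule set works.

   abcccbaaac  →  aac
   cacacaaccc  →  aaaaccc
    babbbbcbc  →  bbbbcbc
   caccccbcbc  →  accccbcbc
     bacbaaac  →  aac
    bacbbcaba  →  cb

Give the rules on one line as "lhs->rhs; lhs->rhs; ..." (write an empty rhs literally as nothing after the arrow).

ba->; ca->a

  | abcccbaaac => abcccaac => abccaac => abcaac => abaac => aac
  | cacacaaccc => acacaaccc => aacaaccc => aaaaccc
  | babbbbcbc => bbbbcbc
  | caccccbcbc => accccbcbc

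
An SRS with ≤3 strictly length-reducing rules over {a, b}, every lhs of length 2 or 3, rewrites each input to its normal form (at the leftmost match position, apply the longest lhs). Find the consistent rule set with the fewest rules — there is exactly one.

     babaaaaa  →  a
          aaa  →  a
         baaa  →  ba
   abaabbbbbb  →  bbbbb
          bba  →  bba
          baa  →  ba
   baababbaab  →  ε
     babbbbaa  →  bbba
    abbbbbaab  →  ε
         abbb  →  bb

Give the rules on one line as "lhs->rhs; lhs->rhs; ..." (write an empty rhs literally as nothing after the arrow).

aa->a; ab->; bab->ab

  | babaaaaa => abaaaaa => aaaaa => aaaa => aaa => aa => a
  | aaa => aa => a
  | baaa => baa => ba
  | abaabbbbbb => aabbbbbb => abbbbbb => bbbbb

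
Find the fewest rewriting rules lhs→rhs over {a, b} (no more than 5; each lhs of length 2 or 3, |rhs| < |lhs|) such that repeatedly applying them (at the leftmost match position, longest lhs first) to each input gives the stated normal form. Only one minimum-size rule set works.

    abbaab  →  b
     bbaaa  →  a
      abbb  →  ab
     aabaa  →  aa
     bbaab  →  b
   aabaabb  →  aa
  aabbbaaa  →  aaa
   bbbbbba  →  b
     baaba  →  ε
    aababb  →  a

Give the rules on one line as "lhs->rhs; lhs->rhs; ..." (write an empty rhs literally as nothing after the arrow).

  | abbaab => abab => b
  | bbaaa => baa => a
  | abbb => ab
  | aabaa => aa

aba->; ba->; bb->; bba->b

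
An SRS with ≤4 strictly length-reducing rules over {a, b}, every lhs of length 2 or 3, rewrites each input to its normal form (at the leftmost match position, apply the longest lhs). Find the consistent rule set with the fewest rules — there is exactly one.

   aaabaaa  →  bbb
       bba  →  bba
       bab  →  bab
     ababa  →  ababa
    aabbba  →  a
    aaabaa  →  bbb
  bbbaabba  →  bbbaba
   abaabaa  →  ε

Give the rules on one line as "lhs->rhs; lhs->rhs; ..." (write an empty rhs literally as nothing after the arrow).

  | aaabaaa => bbaaa => bbb
  | bba
  | bab
  | ababa

aa->b; aaa->b; aab->a; abb->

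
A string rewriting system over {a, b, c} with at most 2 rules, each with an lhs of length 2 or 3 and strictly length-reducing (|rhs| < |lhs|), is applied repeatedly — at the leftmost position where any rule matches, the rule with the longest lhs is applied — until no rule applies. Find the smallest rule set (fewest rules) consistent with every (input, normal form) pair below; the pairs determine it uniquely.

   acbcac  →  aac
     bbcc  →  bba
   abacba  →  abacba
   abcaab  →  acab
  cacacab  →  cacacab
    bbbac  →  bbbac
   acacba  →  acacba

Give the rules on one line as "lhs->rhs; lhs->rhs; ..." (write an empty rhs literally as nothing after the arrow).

bca->c; cc->a

  | acbcac => accc => aac
  | bbcc => bba
  | abacba
  | abcaab => acab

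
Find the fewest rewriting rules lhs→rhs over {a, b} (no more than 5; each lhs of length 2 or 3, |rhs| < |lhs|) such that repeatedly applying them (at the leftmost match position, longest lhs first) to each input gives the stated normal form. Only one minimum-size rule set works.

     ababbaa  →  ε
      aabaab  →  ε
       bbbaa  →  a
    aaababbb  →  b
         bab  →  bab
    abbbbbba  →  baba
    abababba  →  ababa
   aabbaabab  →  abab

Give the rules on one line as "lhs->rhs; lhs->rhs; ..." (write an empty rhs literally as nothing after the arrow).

aa->b; abb->; bb->; bbb->ba

  | ababbaa => abaa => abb => ε
  | aabaab => bbaab => aab => bb => ε
  | bbbaa => baaa => bba => a
  | aaababbb => bababbb => babb => b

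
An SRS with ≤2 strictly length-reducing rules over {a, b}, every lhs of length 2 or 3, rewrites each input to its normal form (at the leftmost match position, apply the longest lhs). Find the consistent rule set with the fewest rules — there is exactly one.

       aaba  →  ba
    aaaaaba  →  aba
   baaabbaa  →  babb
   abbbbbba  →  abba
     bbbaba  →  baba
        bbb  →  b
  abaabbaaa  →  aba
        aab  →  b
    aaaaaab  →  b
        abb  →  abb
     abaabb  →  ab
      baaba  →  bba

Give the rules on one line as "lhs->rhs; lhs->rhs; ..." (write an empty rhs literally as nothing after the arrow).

aa->; bbb->b

  | aaba => ba
  | aaaaaba => aaaba => aba
  | baaabbaa => babbaa => babb
  | abbbbbba => abbbba => abba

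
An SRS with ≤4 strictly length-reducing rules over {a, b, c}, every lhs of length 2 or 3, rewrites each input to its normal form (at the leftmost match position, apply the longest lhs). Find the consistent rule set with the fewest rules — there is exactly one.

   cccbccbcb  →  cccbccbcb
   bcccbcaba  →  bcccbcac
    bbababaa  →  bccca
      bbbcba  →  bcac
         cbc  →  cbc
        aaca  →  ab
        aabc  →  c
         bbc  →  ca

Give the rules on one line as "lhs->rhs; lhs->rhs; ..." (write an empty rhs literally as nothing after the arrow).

aab->; aca->b; ba->c; bbc->ca

  | cccbccbcb
  | bcccbcaba => bcccbcac
  | bbababaa => bcbabaa => bccbaa => bccca
  | bbbcba => bcaba => bcac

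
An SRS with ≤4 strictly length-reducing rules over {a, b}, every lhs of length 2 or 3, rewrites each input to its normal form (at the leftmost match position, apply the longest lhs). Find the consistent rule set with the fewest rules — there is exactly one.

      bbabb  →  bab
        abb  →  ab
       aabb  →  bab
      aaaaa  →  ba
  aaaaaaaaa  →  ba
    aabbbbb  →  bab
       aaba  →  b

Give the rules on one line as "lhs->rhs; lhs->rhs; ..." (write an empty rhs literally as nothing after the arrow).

  | bbabb => babb => bab
  | abb => ab
  | aabb => bab
  | aaaaa => baaa => bba => ba

aa->b; aab->ba; bb->b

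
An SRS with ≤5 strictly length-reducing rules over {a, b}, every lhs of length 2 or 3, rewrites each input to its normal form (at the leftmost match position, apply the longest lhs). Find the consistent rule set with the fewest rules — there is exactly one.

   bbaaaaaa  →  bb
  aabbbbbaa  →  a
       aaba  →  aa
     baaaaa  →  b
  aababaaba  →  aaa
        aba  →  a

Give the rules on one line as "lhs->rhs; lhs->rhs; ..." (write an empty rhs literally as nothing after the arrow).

aab->a; ab->a; aba->ab; ba->b

  | bbaaaaaa => bbaaaaa => bbaaaa => bbaaa => bbaa => bba => bb
  | aabbbbbaa => abbbbaa => abbbaa => abbaa => abaa => aba => ab => a
  | aaba => aa
  | baaaaa => baaaa => baaa => baa => ba => b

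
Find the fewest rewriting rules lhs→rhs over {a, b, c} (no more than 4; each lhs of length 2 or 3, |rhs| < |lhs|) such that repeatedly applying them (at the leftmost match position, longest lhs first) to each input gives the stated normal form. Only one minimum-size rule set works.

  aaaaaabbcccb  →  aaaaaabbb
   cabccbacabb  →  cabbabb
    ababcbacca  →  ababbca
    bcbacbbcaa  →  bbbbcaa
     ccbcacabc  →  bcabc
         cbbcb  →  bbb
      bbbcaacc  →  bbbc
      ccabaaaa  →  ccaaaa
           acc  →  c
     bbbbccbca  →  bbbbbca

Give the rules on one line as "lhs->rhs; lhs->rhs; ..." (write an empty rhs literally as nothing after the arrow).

  | aaaaaabbcccb => aaaaaabbccb => aaaaaabbcb => aaaaaabbb
  | cabccbacabb => cabcbacabb => cabbacabb => cabbabb
  | ababcbacca => ababbacca => ababbca
  | bcbacbbcaa => bbacbbcaa => bbbbcaa

ac->; baa->a; cb->b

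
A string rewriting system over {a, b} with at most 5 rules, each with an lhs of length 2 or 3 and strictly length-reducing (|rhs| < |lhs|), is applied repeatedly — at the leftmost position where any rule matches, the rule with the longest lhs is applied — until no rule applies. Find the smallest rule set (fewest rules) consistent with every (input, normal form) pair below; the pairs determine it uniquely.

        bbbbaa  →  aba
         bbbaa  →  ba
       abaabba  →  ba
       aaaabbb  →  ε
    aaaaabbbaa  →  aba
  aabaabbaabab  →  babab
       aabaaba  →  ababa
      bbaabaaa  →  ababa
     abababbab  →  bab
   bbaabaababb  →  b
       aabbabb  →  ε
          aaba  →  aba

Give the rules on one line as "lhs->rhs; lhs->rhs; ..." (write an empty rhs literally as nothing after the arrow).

  | bbbbaa => bbaa => aba
  | bbbaa => baa => ba
  | abaabba => ababba => abba => ba
  | aaaabbb => aaabbb => aabbb => abbb => bb => ε

aa->a; abb->b; bb->; bba->ab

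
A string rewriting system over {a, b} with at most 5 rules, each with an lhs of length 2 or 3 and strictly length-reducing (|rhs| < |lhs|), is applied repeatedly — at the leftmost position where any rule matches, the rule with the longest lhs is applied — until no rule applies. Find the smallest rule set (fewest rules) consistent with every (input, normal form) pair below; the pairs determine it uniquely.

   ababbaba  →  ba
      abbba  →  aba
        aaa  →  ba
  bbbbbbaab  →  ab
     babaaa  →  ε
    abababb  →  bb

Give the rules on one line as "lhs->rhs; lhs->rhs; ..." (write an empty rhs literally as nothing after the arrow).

  | ababbaba => aaababa => bababa => aaaba => baba => aaa => ba
  | abbba => aba
  | aaa => ba
  | bbbbbbaab => bbbbaab => bbaab => ab

aa->b; bab->aa; bba->; bbb->b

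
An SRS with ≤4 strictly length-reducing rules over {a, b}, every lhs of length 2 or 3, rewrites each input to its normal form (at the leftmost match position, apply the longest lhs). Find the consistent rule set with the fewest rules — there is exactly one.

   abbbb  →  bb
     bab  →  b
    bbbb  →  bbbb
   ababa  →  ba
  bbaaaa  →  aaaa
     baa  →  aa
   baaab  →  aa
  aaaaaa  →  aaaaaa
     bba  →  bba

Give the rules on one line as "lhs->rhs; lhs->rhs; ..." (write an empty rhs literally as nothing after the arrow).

  | abbbb => bb
  | bab => b
  | bbbb
  | ababa => ba

ab->; aba->; abb->; baa->aa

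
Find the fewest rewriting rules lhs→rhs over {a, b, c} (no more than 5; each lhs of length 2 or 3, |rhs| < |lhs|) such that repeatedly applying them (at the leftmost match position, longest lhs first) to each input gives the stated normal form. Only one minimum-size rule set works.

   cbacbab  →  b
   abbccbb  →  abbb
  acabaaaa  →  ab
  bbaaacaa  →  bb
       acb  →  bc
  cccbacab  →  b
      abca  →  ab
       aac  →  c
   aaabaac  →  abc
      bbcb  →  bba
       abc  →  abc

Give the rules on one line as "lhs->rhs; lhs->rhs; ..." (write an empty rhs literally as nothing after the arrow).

aa->; acb->bc; ca->; cb->a

  | cbacbab => aacbab => cbab => aab => b
  | abbccbb => abbcab => abbb
  | acabaaaa => abaaaa => abaa => ab
  | bbaaacaa => bbacaa => bbaa => bb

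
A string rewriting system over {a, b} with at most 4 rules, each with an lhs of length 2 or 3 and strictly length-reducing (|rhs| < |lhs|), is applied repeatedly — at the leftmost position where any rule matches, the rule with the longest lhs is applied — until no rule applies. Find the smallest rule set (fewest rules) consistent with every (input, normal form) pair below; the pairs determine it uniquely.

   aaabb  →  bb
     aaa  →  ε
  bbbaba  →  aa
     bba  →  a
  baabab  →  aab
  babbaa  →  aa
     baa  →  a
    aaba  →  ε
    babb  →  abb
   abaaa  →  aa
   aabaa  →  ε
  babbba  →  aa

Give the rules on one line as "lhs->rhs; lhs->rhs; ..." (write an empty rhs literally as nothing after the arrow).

  | aaabb => bb
  | aaa => ε
  | bbbaba => bbaba => baba => aba => aa
  | bba => ba => a

aaa->; ba->a; baa->ba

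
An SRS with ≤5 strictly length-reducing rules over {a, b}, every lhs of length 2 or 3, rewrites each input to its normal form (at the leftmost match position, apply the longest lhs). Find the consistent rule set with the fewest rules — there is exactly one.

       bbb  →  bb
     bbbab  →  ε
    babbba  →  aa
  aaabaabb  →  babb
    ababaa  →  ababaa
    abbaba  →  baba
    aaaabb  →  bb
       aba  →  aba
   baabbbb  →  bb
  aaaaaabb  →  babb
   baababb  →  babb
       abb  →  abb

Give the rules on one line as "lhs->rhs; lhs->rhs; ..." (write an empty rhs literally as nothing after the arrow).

  | bbb => bb
  | bbbab => bbab => aab => ε
  | babbba => babba => baaa => bba => aa
  | aaabaabb => babaabb => babb

aaa->ba; aab->; bba->aa; bbb->bb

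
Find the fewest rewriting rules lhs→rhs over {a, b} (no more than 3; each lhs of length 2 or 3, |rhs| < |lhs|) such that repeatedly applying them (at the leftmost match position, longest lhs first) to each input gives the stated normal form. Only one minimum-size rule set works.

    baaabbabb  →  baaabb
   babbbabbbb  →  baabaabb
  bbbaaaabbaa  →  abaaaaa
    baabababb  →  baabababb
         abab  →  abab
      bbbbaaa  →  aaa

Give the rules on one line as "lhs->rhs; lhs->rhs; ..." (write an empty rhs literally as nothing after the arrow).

bba->; bbb->ab

  | baaabbabb => baaabb
  | babbbabbbb => baababbbb => baabaabb
  | bbbaaaabbaa => abaaaabbaa => abaaaaa
  | baabababb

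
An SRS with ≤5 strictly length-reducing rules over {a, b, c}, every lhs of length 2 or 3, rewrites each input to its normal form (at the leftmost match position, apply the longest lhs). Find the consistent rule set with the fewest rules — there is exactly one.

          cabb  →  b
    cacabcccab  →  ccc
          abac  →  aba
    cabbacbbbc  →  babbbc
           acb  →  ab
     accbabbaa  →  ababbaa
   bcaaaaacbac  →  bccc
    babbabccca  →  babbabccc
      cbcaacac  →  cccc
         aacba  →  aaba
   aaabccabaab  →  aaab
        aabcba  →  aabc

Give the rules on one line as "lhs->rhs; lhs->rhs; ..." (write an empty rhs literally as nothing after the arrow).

ac->a; ca->c; cab->; cb->c

  | cabb => b
  | cacabcccab => ccabcccab => ccccab => ccc
  | abac => aba
  | cabbacbbbc => bacbbbc => babbbc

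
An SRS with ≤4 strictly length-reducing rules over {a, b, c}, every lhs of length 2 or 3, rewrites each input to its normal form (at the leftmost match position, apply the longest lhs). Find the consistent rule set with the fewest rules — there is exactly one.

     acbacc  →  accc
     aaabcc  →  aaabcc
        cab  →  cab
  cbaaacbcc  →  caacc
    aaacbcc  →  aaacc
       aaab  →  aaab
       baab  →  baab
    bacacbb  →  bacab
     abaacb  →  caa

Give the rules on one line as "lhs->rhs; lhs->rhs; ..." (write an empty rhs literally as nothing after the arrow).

  | acbacc => accc
  | aaabcc
  | cab
  | cbaaacbcc => caacbcc => caacc

aba->ca; cb->; cba->c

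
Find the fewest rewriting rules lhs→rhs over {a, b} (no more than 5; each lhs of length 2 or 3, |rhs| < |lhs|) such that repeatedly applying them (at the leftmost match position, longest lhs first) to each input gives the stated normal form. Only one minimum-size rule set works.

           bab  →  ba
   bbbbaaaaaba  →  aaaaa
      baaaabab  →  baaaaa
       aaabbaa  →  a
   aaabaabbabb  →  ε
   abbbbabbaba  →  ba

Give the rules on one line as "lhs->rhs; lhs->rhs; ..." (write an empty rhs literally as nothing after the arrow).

ab->a; abb->bb; bb->; bba->

  | bab => ba
  | bbbbaaaaaba => bbaaaaaba => aaaaba => aaaaa
  | baaaabab => baaaaab => baaaaa
  | aaabbaa => aabbaa => abbaa => bbaa => a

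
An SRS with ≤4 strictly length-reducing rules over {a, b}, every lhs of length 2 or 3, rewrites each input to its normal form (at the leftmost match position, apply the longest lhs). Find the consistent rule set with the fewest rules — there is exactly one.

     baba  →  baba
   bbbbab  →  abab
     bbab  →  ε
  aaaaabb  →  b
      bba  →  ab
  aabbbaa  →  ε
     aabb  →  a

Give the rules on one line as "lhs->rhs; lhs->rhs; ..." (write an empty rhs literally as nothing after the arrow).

aa->b; abb->; bba->ab; bbb->a

  | baba
  | bbbbab => abab
  | bbab => abb => ε
  | aaaaabb => baaabb => bbabb => abbb => b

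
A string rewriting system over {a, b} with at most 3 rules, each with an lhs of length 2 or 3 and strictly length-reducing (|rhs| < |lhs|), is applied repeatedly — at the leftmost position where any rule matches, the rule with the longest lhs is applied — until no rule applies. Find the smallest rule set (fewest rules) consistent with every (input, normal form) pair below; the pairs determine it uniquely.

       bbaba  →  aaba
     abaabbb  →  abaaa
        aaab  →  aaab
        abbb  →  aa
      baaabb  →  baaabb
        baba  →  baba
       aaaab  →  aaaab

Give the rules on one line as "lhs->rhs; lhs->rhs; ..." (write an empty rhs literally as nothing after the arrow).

bba->aa; bbb->a

  | bbaba => aaba
  | abaabbb => abaaa
  | aaab
  | abbb => aa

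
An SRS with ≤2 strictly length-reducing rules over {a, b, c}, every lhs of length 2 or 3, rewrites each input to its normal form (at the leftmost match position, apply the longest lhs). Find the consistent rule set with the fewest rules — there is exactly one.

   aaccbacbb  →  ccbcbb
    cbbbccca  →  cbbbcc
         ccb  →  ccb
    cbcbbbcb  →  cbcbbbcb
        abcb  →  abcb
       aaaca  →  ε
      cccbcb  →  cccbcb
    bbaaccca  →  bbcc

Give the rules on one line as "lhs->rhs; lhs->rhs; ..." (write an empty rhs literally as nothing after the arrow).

  | aaccbacbb => accbacbb => ccbacbb => ccbcbb
  | cbbbccca => cbbbcc
  | ccb
  | cbcbbbcb

ac->c; ca->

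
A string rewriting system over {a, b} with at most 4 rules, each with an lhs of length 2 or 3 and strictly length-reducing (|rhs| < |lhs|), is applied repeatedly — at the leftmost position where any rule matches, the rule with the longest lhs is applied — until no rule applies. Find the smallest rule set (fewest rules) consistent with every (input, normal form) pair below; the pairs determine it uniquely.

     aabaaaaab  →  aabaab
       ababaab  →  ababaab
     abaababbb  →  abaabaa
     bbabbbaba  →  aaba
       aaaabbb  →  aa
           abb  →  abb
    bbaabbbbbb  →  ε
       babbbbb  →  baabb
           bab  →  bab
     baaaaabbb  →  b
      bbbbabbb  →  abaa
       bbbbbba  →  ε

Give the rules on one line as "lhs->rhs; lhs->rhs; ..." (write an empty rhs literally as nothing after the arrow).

aaa->; bba->; bbb->a

  | aabaaaaab => aabaab
  | ababaab
  | abaababbb => abaabaa
  | bbabbbaba => bbbaba => aaba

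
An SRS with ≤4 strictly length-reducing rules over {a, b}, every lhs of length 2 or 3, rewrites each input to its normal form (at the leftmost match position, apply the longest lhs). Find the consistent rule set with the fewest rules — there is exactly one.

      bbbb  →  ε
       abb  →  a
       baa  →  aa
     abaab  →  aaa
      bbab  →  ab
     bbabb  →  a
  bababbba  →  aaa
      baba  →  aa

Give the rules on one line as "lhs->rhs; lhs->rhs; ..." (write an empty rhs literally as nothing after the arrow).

aab->aa; ba->a; bb->

  | bbbb => bb => ε
  | abb => a
  | baa => aa
  | abaab => aaab => aaa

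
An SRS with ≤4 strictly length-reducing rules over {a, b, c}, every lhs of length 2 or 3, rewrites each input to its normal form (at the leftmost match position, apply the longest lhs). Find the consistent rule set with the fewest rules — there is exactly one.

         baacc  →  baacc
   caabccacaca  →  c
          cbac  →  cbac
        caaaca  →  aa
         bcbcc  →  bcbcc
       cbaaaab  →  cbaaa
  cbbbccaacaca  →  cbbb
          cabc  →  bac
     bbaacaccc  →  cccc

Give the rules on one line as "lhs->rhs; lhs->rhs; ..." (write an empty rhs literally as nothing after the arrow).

ab->; bba->cc; ca->; cab->ba

  | baacc
  | caabccacaca => abccacaca => ccacaca => ccaca => cca => c
  | cbac
  | caaaca => aaca => aa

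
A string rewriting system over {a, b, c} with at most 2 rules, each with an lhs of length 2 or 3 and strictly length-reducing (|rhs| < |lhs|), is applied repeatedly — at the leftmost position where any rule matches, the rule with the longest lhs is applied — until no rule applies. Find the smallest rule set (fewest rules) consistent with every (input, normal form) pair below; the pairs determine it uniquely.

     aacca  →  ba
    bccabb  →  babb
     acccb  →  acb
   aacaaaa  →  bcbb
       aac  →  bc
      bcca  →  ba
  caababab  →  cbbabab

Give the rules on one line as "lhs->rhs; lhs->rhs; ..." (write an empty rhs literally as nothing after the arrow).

aa->b; cc->

  | aacca => bcca => ba
  | bccabb => babb
  | acccb => acb
  | aacaaaa => bcaaaa => bcbaa => bcbb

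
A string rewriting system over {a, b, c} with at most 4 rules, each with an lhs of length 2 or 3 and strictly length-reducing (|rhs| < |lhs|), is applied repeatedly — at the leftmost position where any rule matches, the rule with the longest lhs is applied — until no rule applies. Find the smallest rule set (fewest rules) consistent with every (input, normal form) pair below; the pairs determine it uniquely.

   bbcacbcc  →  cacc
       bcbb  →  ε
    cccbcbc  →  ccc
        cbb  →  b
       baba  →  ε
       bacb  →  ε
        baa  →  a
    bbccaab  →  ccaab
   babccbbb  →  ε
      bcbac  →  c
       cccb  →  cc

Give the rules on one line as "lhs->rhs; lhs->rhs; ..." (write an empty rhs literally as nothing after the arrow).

  | bbcacbcc => cacbcc => cacc
  | bcbb => bb => ε
  | cccbcbc => cccbc => ccc
  | cbb => b

ba->; bb->; cb->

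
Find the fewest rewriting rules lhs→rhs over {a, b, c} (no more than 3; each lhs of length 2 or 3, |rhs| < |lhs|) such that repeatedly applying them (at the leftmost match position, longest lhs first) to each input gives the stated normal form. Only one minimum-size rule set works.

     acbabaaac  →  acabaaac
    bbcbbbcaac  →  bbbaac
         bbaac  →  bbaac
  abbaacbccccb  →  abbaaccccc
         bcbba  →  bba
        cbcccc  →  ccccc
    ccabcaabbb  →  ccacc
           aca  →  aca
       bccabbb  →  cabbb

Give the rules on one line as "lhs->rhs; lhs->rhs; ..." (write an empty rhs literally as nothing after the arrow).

aab->cc; bc->; cb->c

  | acbabaaac => acabaaac
  | bbcbbbcaac => bbbbcaac => bbbaac
  | bbaac
  | abbaacbccccb => abbaacccccb => abbaaccccc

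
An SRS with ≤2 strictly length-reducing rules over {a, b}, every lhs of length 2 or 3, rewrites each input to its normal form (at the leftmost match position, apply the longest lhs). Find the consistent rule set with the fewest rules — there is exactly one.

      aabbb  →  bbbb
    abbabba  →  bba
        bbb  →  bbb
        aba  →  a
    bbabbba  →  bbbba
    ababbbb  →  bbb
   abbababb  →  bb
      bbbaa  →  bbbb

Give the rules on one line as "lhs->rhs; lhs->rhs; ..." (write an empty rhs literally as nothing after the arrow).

aa->b; ab->

  | aabbb => bbbb
  | abbabba => babba => bba
  | bbb
  | aba => a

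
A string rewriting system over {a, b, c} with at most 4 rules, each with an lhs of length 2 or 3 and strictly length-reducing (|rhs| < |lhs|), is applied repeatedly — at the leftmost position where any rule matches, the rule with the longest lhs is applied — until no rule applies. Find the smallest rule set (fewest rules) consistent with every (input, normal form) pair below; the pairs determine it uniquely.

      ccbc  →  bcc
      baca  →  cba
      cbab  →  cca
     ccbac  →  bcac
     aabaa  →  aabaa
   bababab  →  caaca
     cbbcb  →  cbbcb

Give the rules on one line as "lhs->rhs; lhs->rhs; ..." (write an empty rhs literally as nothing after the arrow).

  | ccbc => bcc
  | baca => cba
  | cbab => cca
  | ccbac => bcac

bab->ca; bac->cb; ccb->bc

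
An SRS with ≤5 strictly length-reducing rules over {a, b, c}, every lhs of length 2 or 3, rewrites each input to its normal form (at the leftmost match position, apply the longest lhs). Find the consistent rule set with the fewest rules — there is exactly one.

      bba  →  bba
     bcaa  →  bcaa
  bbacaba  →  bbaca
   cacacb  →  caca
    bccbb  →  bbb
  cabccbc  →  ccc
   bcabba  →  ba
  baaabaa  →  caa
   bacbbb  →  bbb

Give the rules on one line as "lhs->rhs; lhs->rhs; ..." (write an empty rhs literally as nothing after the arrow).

ab->; baa->c; cb->; cbb->bb

  | bba
  | bcaa
  | bbacaba => bbaca
  | cacacb => caca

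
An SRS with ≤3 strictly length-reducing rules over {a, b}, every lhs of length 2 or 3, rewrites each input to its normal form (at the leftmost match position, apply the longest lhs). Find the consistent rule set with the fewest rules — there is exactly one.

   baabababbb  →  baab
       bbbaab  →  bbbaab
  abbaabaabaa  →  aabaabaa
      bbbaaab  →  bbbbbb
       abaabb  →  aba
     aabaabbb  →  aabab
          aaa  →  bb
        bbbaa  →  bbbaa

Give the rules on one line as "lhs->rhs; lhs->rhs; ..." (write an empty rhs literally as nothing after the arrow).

aaa->bb; abb->

  | baabababbb => baababb => baab
  | bbbaab
  | abbaabaabaa => aabaabaa
  | bbbaaab => bbbbbb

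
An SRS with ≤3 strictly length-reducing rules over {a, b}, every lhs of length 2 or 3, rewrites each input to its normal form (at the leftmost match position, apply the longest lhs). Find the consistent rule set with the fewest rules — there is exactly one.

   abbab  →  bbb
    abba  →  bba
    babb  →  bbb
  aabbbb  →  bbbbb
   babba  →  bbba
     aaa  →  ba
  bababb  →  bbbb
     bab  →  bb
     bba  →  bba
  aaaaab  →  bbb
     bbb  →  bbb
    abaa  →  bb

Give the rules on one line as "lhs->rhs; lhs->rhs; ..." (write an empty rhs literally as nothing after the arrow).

aa->b; ab->b

  | abbab => bbab => bbb
  | abba => bba
  | babb => bbb
  | aabbbb => bbbbb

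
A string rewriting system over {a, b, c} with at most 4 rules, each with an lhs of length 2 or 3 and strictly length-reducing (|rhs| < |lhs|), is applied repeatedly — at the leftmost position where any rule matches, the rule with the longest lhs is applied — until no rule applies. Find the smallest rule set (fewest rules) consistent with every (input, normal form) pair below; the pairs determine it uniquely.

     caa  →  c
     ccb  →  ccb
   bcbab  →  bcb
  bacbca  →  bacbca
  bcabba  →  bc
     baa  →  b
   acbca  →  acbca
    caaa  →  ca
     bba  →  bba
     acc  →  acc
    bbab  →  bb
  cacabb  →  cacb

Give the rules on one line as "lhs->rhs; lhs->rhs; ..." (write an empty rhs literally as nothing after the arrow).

aa->; ab->; cba->c

  | caa => c
  | ccb
  | bcbab => bcb
  | bacbca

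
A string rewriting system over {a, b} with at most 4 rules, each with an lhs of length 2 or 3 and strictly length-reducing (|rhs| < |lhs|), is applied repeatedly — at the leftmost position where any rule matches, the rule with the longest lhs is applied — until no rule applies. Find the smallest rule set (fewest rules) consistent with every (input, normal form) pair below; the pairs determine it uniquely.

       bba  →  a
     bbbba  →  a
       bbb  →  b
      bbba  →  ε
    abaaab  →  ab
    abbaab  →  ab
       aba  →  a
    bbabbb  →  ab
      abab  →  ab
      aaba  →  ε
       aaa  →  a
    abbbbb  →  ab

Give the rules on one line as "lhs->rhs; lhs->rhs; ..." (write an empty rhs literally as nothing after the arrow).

  | bba => a
  | bbbba => bba => a
  | bbb => b
  | bbba => ba => ε

aa->; ba->; bb->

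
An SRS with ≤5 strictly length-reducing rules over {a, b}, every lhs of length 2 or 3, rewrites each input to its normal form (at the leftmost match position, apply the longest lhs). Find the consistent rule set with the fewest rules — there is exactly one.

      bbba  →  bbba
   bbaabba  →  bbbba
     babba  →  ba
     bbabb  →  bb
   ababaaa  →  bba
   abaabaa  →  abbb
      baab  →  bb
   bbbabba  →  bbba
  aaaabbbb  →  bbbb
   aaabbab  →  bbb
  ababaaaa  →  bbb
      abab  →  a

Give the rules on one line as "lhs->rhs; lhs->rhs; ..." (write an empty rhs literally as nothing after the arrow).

  | bbba
  | bbaabba => bbbba
  | babba => ba
  | bbabb => bb

aa->b; aaa->bb; aab->b; bab->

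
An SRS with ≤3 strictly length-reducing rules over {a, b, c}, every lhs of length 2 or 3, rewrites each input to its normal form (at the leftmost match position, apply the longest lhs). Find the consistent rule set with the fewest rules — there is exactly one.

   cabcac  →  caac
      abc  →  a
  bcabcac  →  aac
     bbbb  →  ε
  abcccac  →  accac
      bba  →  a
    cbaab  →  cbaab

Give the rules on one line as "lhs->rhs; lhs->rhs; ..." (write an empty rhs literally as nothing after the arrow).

bb->; bc->

  | cabcac => caac
  | abc => a
  | bcabcac => abcac => aac
  | bbbb => bb => ε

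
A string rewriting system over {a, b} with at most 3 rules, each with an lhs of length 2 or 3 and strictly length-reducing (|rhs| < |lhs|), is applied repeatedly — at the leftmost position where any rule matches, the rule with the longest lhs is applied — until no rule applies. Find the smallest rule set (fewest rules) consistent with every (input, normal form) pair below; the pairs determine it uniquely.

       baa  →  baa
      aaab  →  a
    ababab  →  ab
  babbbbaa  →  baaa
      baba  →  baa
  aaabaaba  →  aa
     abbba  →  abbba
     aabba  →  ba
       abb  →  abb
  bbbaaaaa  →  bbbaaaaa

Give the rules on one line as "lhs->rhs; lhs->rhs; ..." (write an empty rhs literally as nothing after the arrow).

  | baa
  | aaab => a
  | ababab => abaab => ab
  | babbbbaa => babbbaa => babbaa => babaa => baaa

aab->; bab->ba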